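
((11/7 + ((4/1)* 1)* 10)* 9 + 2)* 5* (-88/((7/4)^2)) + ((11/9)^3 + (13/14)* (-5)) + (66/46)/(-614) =-95420110464725/1765581867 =-54044.57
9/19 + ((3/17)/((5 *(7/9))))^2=3200076/6726475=0.48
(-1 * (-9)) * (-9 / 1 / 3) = -27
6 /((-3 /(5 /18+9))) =-167 /9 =-18.56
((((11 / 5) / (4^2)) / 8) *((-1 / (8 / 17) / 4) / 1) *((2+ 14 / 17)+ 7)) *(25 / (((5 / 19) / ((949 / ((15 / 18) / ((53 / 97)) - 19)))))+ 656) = 403.92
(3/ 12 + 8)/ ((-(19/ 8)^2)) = -528/ 361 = -1.46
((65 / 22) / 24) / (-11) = -0.01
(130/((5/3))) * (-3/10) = -117/5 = -23.40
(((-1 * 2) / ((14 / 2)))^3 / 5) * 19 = -152 / 1715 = -0.09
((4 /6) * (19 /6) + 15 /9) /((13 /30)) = 340 /39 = 8.72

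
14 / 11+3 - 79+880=8858 / 11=805.27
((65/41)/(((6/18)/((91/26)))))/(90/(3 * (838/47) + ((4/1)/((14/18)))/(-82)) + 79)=81976440/397338503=0.21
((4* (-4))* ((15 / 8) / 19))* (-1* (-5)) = -7.89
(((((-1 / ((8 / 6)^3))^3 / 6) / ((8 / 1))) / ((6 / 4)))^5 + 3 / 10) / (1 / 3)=182541686432864283342348776578539 / 202824096036516704239472512860160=0.90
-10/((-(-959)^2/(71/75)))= 142/13795215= 0.00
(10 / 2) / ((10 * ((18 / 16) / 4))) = 16 / 9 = 1.78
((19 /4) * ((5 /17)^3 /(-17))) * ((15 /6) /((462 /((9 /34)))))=-35625 /3498527648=-0.00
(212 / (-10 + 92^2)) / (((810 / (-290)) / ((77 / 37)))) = -236698 / 12668319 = -0.02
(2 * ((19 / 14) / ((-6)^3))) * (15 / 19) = -5 / 504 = -0.01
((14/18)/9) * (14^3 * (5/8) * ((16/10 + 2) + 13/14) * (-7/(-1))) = 761117/162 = 4698.25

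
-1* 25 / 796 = -0.03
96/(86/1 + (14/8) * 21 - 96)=3.59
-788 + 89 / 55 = -43251 / 55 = -786.38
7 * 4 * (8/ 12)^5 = 896/ 243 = 3.69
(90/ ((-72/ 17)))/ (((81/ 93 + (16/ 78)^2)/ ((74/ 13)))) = -11406915/ 86102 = -132.48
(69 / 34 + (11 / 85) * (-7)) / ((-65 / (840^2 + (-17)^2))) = -134824799 / 11050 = -12201.34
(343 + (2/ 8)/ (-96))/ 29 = 131711/ 11136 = 11.83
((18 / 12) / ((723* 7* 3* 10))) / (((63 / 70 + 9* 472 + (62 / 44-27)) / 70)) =55 / 335879772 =0.00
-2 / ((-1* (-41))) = -2 / 41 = -0.05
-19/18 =-1.06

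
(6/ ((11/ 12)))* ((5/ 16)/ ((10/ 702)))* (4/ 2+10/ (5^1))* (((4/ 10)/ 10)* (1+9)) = 12636/ 55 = 229.75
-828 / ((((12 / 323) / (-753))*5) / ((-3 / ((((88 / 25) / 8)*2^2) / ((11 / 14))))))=-251731665 / 56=-4495208.30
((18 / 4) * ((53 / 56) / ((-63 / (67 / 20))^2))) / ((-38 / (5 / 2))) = -237917 / 300303360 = -0.00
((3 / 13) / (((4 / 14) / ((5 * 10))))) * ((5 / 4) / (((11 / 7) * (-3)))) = -6125 / 572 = -10.71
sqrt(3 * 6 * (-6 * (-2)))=6 * sqrt(6)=14.70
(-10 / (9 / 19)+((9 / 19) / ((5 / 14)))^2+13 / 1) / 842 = -515941 / 68391450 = -0.01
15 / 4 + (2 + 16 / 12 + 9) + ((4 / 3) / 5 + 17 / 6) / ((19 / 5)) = 3853 / 228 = 16.90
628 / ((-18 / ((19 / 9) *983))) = -5864578 / 81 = -72402.20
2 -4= -2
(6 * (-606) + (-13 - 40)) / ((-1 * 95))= 3689 / 95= 38.83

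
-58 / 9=-6.44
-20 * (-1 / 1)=20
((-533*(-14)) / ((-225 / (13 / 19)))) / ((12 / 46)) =-86.98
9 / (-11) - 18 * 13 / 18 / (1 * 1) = -152 / 11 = -13.82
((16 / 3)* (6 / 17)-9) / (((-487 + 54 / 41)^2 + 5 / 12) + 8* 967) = -2440812 / 83544627025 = -0.00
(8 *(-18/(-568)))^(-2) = 5041/324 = 15.56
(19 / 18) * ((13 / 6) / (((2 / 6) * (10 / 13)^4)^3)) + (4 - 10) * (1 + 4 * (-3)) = 6018627025252807 / 4000000000000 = 1504.66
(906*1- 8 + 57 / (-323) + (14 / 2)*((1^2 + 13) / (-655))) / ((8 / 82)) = 409819559 / 44540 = 9201.16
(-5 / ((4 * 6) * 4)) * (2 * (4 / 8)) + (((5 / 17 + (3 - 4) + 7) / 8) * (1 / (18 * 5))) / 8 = -4993 / 97920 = -0.05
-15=-15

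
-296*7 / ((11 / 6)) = -12432 / 11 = -1130.18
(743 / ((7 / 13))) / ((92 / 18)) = 86931 / 322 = 269.97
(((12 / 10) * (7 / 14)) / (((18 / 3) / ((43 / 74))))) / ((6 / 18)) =129 / 740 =0.17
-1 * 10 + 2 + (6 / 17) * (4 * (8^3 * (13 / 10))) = 79192 / 85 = 931.67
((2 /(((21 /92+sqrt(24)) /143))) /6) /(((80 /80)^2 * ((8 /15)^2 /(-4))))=345345 /54052 - 756470 * sqrt(6) /13513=-130.74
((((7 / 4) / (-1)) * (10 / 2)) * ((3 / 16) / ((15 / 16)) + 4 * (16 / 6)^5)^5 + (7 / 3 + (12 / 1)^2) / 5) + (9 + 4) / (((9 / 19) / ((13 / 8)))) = -1695636266404285066384294460777 / 4236443047215000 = -400249985071552.25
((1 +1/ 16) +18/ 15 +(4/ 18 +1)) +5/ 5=3229/ 720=4.48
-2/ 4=-1/ 2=-0.50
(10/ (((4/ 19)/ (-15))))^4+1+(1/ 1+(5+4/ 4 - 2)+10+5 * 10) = 4123437891681/ 16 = 257714868230.06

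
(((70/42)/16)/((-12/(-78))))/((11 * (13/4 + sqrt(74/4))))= -845/33528 + 65 * sqrt(74)/16764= 0.01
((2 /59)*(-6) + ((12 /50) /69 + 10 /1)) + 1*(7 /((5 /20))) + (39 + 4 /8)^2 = 216855397 /135700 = 1598.05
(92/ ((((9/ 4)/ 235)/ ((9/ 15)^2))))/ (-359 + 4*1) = -17296/ 1775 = -9.74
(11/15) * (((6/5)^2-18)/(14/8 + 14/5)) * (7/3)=-2024/325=-6.23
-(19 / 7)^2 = -361 / 49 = -7.37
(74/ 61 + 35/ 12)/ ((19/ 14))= 3.04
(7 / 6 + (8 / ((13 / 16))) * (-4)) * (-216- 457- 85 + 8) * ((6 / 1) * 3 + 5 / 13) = 89057375 / 169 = 526966.72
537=537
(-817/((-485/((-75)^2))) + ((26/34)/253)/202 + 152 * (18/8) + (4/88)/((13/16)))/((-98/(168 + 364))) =-204358905944181/3834457627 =-53295.39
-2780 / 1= -2780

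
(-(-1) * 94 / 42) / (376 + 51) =47 / 8967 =0.01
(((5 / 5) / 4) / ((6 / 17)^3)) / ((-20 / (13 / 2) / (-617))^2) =316084934633 / 1382400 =228649.40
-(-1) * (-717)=-717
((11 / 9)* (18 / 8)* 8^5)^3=731724988284928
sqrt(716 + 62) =sqrt(778) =27.89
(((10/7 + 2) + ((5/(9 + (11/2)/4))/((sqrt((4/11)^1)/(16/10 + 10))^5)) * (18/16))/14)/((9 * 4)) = 1/147 + 2481849029 * sqrt(11)/2905000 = 2833.52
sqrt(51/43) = sqrt(2193)/43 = 1.09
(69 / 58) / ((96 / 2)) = 23 / 928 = 0.02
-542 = -542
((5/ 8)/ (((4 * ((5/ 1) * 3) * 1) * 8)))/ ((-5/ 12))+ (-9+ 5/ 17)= -47377/ 5440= -8.71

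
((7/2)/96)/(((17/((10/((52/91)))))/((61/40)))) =2989/52224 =0.06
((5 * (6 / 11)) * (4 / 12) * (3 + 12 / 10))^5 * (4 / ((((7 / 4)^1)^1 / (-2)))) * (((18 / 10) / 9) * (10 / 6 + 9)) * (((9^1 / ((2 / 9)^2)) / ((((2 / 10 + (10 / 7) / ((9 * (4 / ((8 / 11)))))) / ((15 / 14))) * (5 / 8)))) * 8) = -1003479242637312 / 11610313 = -86429990.53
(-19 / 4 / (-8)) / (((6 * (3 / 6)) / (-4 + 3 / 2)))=-95 / 192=-0.49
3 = 3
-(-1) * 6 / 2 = 3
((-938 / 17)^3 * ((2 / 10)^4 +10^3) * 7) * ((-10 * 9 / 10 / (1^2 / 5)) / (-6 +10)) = 8123997582125334 / 614125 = 13228573306.94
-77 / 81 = -0.95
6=6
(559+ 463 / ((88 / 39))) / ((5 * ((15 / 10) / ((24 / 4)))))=67249 / 110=611.35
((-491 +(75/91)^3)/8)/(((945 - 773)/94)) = -8685164921/259228424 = -33.50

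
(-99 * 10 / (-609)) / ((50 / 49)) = 231 / 145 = 1.59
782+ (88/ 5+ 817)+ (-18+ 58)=8283/ 5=1656.60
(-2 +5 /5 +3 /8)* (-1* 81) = 405 /8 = 50.62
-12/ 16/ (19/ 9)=-27/ 76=-0.36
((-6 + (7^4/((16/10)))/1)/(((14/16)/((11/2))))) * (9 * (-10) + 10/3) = -17098510/21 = -814214.76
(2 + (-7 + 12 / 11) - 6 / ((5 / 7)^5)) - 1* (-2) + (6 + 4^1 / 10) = -954887 / 34375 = -27.78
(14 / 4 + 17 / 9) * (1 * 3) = 97 / 6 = 16.17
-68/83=-0.82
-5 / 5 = -1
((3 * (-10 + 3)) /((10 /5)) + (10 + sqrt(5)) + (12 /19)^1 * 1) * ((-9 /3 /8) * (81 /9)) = -27 * sqrt(5) /8 - 135 /304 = -7.99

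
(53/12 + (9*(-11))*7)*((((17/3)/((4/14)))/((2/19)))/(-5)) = 18682643/720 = 25948.12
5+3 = 8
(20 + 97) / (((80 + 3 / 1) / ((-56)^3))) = -20547072 / 83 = -247555.08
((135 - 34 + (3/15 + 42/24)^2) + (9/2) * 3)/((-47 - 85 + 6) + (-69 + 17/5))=-47321/76640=-0.62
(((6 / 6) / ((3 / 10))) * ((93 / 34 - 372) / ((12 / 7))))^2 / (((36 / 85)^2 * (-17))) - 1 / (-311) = -228823105023 / 1353472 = -169063.79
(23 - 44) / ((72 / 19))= -133 / 24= -5.54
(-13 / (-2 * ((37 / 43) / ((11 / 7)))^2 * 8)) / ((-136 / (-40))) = 14542385 / 18246032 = 0.80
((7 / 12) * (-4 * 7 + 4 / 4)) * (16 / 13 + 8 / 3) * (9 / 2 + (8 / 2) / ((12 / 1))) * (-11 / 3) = 1087.87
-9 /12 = -3 /4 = -0.75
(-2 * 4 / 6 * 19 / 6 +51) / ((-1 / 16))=-6736 / 9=-748.44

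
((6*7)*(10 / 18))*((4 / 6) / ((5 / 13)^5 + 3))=1856465 / 359037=5.17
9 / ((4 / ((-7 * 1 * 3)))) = -189 / 4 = -47.25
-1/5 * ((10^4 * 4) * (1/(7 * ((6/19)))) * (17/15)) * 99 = -2842400/7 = -406057.14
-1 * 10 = -10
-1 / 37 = -0.03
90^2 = 8100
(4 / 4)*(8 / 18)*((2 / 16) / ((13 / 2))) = 1 / 117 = 0.01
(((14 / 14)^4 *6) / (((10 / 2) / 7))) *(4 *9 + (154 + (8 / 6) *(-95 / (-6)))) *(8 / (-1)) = -14186.67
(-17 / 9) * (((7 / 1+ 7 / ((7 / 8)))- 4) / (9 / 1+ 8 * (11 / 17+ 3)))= -289 / 531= -0.54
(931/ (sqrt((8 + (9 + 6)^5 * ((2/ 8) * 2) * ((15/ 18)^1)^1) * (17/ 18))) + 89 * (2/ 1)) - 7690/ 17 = -4664/ 17 + 5586 * sqrt(43032338)/ 21516169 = -272.65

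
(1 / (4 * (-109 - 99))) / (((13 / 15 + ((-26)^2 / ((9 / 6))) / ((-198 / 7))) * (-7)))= -1485 / 130300352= -0.00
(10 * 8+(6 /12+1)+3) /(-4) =-169 /8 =-21.12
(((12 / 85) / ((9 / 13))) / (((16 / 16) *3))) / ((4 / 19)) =247 / 765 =0.32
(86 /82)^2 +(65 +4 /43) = 4784626 /72283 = 66.19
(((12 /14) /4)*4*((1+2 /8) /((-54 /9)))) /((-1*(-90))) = -1 /504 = -0.00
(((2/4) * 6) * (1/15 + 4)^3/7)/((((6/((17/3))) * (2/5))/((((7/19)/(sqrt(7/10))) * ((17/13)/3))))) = 65597509 * sqrt(70)/42014700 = 13.06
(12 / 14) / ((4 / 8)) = 12 / 7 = 1.71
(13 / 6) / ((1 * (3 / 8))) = 52 / 9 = 5.78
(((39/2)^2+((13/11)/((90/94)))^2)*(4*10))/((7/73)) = 54629741114/343035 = 159254.13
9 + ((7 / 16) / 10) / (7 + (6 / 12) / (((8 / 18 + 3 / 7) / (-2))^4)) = 7822184717 / 868928288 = 9.00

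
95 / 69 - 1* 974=-67111 / 69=-972.62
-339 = -339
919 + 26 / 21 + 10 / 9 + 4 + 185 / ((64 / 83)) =4698373 / 4032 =1165.27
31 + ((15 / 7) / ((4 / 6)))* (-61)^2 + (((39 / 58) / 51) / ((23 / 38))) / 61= 116118382299 / 9683506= 11991.36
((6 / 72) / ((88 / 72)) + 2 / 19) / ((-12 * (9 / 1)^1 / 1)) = -0.00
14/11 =1.27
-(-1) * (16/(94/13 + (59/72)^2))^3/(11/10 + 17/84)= 526543521767919452160/82616358182017436503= 6.37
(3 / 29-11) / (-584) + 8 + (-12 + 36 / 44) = -147321 / 46574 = -3.16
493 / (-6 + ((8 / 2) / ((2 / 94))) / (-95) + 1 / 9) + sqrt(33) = -421515 / 6727 + sqrt(33) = -56.92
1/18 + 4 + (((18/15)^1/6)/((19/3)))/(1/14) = 7691/1710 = 4.50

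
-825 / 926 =-0.89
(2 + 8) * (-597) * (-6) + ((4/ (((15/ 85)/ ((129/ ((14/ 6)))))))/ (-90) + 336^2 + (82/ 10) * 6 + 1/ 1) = 15618989/ 105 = 148752.28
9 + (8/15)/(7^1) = 9.08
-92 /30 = -46 /15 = -3.07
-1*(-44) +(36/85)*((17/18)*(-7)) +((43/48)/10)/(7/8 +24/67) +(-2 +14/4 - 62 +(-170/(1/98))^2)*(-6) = -66047114542547/39660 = -1665333195.73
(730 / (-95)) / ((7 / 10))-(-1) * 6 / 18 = -4247 / 399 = -10.64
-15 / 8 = -1.88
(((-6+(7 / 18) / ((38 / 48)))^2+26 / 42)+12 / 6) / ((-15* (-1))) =2.20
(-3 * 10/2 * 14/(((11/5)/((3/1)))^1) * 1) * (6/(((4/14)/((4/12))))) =-22050/11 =-2004.55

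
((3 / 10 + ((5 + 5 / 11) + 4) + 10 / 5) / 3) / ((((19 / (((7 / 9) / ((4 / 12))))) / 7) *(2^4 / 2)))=21119 / 50160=0.42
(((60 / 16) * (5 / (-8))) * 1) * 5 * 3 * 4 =-1125 / 8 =-140.62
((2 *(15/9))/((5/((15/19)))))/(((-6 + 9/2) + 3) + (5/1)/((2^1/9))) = 5/228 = 0.02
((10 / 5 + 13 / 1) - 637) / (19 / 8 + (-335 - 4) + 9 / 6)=4976 / 2681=1.86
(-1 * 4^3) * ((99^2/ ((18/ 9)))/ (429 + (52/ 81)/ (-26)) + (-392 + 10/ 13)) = 10980032992/ 451711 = 24307.65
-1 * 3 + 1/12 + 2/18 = -101/36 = -2.81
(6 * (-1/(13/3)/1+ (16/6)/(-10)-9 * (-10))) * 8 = 279248/65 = 4296.12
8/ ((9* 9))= 8/ 81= 0.10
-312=-312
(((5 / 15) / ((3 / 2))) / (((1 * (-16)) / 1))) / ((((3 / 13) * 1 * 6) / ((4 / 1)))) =-13 / 324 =-0.04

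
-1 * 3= -3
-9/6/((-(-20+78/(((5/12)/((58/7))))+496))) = 105/141896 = 0.00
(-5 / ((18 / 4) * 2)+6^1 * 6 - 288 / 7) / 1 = -359 / 63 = -5.70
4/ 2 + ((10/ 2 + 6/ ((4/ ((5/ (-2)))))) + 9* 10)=373/ 4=93.25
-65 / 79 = -0.82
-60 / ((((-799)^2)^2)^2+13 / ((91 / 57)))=-105 / 290678080193485855348816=-0.00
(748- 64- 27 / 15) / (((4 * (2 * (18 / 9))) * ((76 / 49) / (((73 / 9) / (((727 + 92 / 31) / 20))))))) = 42026173 / 6879216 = 6.11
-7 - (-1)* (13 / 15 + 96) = 1348 / 15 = 89.87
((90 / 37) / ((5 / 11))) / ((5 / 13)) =2574 / 185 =13.91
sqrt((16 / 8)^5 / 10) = 4 * sqrt(5) / 5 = 1.79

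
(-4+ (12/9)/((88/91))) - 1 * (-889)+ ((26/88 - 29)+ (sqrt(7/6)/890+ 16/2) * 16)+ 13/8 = 4 * sqrt(42)/1335+ 260647/264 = 987.32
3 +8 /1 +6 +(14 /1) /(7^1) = 19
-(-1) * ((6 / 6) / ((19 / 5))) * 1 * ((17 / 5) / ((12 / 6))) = 17 / 38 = 0.45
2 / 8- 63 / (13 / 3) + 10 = -223 / 52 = -4.29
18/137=0.13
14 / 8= 7 / 4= 1.75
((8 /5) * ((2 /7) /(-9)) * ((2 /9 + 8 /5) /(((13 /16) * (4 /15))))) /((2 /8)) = -20992 /12285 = -1.71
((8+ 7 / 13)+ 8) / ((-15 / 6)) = -86 / 13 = -6.62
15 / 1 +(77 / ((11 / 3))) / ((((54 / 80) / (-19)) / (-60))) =106445 / 3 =35481.67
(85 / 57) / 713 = 85 / 40641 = 0.00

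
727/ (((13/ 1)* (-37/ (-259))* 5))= 5089/ 65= 78.29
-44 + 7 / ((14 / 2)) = -43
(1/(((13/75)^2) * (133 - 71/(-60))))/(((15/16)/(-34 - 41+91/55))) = -290448000/14966809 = -19.41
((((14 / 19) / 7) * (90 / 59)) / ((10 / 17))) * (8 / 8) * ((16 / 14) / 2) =0.16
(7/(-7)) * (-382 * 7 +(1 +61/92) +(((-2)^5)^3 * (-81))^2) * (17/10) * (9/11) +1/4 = -99162887792229719/10120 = -9798704327295.43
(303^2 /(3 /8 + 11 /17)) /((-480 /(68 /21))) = -2948089 /4865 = -605.98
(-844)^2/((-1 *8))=-89042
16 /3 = 5.33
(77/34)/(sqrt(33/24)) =7*sqrt(22)/17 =1.93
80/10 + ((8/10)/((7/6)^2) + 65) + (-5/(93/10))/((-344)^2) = 99206801971/1348142880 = 73.59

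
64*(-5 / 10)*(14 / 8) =-56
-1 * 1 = -1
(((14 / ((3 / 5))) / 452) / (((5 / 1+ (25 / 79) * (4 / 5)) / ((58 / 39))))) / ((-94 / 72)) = -64148 / 5730569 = -0.01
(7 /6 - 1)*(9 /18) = 1 /12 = 0.08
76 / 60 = 19 / 15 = 1.27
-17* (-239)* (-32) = -130016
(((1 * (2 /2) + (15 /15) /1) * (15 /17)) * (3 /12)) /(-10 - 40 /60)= -45 /1088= -0.04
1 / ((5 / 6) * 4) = 3 / 10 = 0.30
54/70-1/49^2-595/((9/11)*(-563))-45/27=24090652/60829335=0.40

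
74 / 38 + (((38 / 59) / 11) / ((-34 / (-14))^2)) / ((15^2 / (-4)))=1.95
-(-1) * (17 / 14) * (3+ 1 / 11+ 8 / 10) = 1819 / 385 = 4.72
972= 972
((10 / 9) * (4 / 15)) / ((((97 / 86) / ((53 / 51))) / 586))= 21367904 / 133569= 159.98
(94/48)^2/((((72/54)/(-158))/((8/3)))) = -174511/144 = -1211.88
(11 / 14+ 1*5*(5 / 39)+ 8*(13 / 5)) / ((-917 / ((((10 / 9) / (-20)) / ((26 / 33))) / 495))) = 60679 / 17573938200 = 0.00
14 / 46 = 7 / 23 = 0.30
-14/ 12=-1.17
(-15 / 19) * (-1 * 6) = 90 / 19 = 4.74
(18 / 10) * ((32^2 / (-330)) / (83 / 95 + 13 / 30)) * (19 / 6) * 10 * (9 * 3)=-3653.79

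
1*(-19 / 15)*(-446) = 8474 / 15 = 564.93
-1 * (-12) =12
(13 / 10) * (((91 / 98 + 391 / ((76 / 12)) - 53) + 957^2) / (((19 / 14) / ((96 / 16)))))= 1900223559 / 361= 5263777.17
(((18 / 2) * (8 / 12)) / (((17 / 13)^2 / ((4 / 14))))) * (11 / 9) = 7436 / 6069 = 1.23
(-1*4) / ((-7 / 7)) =4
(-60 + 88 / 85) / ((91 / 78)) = -4296 / 85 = -50.54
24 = 24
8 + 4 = 12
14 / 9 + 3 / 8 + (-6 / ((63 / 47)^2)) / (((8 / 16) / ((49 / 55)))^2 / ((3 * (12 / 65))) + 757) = 36324422699 / 18858587976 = 1.93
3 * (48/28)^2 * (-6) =-2592/49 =-52.90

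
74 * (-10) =-740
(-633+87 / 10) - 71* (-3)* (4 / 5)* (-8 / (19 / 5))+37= -179747 / 190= -946.04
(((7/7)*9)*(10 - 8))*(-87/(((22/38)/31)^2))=-543278286/121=-4489903.19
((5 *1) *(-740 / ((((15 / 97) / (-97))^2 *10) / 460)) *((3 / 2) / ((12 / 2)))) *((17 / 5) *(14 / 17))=-46877237948.18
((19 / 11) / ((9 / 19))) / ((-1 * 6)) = -361 / 594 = -0.61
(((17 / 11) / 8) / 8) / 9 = 17 / 6336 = 0.00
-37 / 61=-0.61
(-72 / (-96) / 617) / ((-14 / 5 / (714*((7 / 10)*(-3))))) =3213 / 4936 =0.65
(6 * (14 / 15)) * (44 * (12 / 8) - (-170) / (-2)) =-532 / 5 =-106.40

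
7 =7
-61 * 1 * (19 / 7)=-1159 / 7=-165.57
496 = 496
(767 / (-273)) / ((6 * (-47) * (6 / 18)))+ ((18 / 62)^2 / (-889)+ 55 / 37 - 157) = -1385992573165 / 8914068786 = -155.48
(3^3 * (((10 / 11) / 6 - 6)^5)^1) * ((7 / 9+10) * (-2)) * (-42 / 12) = -181826140067047 / 13045131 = -13938237.96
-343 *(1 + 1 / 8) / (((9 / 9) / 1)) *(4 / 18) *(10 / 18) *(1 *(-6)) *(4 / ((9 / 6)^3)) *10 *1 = 274400 / 81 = 3387.65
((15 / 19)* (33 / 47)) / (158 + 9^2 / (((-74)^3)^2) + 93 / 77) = 6258730373058240 / 1797615575224922153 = 0.00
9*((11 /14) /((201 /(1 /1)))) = 33 /938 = 0.04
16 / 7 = 2.29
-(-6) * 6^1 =36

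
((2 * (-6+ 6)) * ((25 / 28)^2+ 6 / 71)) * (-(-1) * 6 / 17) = 0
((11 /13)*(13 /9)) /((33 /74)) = 74 /27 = 2.74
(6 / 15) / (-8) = -1 / 20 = -0.05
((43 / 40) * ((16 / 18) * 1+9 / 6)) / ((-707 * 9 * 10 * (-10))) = 1849 / 458136000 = 0.00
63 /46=1.37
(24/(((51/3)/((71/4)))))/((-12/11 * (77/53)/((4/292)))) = -3763/17374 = -0.22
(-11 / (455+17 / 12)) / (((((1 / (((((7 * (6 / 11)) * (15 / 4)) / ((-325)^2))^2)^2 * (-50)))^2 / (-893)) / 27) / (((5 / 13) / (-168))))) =-854754859718599833 / 2254076121201212060133437165554199218750000000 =-0.00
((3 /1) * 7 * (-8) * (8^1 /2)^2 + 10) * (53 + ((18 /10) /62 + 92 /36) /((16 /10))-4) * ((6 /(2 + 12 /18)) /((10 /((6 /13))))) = -69817623 /4960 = -14076.13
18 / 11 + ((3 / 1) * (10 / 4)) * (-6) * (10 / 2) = -2457 / 11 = -223.36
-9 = -9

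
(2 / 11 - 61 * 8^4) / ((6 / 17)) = -7787173 / 11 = -707924.82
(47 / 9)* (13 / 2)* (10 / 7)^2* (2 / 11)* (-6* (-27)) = 1099800 / 539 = 2040.45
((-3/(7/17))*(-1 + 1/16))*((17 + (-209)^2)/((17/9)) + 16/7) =61948035/392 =158030.70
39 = 39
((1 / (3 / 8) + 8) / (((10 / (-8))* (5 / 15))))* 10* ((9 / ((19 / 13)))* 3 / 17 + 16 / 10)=-1110784 / 1615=-687.79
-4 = -4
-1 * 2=-2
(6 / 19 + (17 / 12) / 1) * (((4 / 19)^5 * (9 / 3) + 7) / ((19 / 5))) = 34238135875 / 10726460868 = 3.19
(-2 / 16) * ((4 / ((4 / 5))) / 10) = -1 / 16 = -0.06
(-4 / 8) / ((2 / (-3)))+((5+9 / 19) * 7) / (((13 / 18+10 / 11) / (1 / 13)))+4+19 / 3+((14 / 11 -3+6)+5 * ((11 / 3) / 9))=19.20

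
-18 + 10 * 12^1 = 102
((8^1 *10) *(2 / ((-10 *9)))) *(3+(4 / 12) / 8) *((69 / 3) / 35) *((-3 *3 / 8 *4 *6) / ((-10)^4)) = 1679 / 175000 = 0.01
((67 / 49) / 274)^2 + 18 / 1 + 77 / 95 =322120536067 / 17124460220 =18.81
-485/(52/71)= -34435/52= -662.21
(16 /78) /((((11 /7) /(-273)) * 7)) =-5.09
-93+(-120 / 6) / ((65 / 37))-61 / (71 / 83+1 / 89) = -14545405 / 83226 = -174.77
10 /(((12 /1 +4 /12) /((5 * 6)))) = 900 /37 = 24.32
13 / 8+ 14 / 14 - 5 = -19 / 8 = -2.38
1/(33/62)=62/33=1.88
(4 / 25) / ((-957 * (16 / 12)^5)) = -0.00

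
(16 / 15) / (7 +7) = 8 / 105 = 0.08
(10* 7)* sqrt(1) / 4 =35 / 2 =17.50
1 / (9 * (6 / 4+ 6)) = 2 / 135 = 0.01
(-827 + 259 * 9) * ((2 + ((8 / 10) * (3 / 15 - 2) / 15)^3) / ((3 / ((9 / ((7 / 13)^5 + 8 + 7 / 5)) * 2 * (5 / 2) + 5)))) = 100544288802387104 / 10274300390625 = 9786.00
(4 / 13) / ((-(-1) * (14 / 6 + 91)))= 3 / 910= 0.00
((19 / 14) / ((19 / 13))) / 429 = 1 / 462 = 0.00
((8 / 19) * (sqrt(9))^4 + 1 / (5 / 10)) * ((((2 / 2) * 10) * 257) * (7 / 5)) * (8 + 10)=44428104 / 19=2338321.26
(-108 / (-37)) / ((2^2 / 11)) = 297 / 37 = 8.03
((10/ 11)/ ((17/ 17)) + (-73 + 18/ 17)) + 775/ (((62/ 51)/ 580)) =69129967/ 187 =369678.97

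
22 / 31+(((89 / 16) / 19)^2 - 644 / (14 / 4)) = -524862161 / 2864896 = -183.20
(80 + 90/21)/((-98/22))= -18.92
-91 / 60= -1.52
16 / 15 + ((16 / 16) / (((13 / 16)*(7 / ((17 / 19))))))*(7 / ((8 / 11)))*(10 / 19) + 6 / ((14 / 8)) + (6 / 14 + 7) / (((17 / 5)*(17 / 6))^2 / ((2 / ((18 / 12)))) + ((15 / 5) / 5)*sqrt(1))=224075990836 / 41511016365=5.40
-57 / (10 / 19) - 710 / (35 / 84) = -18123 / 10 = -1812.30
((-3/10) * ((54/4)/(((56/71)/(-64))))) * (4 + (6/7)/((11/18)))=4784832/2695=1775.45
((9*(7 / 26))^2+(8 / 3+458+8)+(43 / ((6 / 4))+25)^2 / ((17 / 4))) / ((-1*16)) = -119170897 / 1654848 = -72.01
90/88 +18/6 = 177/44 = 4.02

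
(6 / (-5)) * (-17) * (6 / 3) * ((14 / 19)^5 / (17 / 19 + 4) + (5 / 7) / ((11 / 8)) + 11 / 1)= 733837100012 / 1555381135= 471.81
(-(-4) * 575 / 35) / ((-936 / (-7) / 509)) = 58535 / 234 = 250.15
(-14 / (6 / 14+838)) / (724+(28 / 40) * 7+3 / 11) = -10780 / 470746621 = -0.00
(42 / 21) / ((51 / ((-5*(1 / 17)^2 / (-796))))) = 5 / 5866122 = 0.00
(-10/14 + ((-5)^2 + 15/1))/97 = 275/679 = 0.41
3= 3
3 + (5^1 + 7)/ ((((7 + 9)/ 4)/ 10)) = 33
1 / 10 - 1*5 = -49 / 10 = -4.90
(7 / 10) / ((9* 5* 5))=7 / 2250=0.00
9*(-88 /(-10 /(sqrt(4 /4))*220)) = 9 /25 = 0.36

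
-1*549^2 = -301401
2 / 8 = 1 / 4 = 0.25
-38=-38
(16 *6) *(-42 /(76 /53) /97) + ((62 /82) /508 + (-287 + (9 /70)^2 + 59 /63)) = -66661878321823 /211602847050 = -315.03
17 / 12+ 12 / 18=25 / 12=2.08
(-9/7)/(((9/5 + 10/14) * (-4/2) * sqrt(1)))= 45/176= 0.26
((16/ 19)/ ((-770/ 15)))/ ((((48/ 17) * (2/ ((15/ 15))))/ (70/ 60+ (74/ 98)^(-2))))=-0.01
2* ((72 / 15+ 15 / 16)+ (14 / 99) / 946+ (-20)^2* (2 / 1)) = 3018422153 / 1873080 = 1611.48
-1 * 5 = -5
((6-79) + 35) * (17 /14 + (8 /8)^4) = -589 /7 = -84.14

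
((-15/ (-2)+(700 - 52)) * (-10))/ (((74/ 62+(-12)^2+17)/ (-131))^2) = -36034410385/ 8426928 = -4276.10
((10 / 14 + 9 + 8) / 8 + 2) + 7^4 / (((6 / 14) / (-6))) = -470537 / 14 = -33609.79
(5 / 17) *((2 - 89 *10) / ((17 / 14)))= -62160 / 289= -215.09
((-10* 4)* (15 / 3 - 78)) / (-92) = -730 / 23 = -31.74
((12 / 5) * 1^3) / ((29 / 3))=36 / 145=0.25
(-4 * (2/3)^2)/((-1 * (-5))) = -16/45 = -0.36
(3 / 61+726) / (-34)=-44289 / 2074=-21.35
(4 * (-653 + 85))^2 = 5161984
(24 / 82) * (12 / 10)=72 / 205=0.35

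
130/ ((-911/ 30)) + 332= 327.72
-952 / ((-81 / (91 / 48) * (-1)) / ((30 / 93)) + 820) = -6370 / 6373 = -1.00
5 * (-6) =-30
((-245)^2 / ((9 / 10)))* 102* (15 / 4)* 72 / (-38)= -918382500 / 19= -48335921.05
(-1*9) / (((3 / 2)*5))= -6 / 5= -1.20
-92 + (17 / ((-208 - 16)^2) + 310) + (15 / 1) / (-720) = 32812019 / 150528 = 217.98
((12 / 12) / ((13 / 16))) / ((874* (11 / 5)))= 40 / 62491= 0.00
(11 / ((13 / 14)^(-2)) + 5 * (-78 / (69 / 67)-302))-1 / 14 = -8471805 / 4508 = -1879.28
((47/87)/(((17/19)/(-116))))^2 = 12759184/2601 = 4905.49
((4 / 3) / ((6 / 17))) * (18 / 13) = 68 / 13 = 5.23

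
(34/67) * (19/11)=646/737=0.88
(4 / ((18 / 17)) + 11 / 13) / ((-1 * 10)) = -541 / 1170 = -0.46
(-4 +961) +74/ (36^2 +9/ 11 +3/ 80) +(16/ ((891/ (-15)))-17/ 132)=39303745963/ 41084388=956.66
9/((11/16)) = 144/11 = 13.09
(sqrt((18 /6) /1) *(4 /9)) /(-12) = -sqrt(3) /27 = -0.06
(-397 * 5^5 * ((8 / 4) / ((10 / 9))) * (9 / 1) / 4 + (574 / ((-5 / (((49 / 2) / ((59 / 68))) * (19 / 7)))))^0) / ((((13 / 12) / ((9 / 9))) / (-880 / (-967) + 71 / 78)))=-2759411718937 / 326846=-8442543.95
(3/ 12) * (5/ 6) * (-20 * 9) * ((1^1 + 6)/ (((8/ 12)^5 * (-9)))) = 14175/ 64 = 221.48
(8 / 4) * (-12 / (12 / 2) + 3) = 2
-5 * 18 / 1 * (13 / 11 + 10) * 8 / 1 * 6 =-531360 / 11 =-48305.45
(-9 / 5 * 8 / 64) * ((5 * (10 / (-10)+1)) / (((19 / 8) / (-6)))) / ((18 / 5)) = 0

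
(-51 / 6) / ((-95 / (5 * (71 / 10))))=1207 / 380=3.18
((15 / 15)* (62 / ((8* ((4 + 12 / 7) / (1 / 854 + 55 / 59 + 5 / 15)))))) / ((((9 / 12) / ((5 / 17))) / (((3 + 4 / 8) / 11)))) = 0.21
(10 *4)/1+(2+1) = 43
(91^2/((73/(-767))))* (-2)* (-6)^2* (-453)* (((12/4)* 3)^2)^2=-1359185975790552/73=-18618985969733.59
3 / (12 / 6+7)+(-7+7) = 1 / 3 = 0.33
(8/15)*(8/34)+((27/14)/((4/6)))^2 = 1698143/199920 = 8.49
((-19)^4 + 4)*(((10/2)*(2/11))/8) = 651625/44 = 14809.66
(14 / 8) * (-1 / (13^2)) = -7 / 676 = -0.01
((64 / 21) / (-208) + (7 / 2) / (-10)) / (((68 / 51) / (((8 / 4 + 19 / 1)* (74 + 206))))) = -1608.12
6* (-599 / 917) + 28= 22082 / 917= 24.08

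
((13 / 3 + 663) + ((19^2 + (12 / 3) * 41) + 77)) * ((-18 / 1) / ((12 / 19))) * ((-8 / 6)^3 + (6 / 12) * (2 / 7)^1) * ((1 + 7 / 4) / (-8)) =-1495813 / 54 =-27700.24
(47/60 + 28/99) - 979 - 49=-2033329/1980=-1026.93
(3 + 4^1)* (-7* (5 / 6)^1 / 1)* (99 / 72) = -2695 / 48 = -56.15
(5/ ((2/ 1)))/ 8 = 5/ 16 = 0.31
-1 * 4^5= -1024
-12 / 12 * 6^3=-216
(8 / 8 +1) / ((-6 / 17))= -17 / 3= -5.67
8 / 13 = 0.62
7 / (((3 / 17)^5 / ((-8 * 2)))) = -159023984 / 243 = -654419.69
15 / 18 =5 / 6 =0.83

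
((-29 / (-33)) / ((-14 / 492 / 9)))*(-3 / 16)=32103 / 616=52.12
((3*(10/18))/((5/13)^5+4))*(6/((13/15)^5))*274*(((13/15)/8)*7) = 1051903125/992198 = 1060.17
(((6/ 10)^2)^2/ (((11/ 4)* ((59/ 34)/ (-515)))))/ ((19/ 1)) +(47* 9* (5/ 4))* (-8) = -6521150898/ 1541375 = -4230.74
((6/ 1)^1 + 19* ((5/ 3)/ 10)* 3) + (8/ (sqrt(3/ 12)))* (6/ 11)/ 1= 533/ 22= 24.23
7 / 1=7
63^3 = 250047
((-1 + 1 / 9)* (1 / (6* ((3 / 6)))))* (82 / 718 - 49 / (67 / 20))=2792584 / 649431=4.30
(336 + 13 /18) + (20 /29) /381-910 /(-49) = 164877701 /464058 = 355.30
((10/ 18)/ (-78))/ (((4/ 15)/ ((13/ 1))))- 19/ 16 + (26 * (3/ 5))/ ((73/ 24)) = 188903/ 52560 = 3.59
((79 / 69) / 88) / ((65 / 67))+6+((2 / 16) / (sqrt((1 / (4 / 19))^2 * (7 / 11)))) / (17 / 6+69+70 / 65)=39 * sqrt(77) / 756371+2373373 / 394680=6.01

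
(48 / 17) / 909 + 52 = 267868 / 5151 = 52.00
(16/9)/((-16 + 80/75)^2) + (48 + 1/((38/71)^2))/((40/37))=269649103/5660480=47.64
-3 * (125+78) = -609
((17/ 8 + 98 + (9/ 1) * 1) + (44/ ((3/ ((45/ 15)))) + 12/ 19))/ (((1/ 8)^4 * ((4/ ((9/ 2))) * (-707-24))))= -13461696/ 13889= -969.23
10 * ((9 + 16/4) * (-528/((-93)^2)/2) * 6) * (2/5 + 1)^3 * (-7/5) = 10986976/120125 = 91.46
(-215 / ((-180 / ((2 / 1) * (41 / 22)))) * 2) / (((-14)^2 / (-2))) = -0.09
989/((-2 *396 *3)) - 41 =-98405/2376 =-41.42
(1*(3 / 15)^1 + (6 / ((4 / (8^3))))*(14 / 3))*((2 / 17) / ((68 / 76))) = 680998 / 1445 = 471.28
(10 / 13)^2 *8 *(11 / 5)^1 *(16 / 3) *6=56320 / 169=333.25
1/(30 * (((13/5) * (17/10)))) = 5/663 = 0.01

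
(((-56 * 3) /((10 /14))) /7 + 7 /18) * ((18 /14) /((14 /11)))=-671 /20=-33.55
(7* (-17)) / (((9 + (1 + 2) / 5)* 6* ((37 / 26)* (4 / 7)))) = -54145 / 21312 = -2.54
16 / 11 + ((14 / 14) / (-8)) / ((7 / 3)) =863 / 616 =1.40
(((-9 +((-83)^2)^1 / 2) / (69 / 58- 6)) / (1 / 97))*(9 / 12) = -19328123 / 372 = -51957.32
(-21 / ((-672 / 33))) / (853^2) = 33 / 23283488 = 0.00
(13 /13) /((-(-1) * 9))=1 /9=0.11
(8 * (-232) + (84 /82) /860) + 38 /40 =-65409021 /35260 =-1855.05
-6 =-6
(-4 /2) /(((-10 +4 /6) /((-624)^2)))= 584064 /7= 83437.71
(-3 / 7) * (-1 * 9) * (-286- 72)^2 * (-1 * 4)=-1977387.43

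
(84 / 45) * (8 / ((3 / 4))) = 896 / 45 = 19.91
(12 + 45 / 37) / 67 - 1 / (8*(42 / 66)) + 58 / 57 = 8058347 / 7912968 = 1.02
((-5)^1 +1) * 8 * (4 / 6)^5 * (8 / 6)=-4096 / 729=-5.62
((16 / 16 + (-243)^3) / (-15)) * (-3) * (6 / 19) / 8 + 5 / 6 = -32284801 / 285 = -113280.00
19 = 19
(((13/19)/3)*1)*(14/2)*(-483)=-14651/19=-771.11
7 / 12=0.58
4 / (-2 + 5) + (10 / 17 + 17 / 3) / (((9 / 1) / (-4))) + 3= 713 / 459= 1.55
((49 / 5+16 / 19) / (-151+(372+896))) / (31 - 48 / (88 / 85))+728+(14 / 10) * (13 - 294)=1200103246 / 3586687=334.60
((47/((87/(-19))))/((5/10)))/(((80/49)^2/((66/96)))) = -23585023/4454400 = -5.29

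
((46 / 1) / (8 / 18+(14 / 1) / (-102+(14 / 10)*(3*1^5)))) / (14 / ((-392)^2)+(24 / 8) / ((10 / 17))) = 1851706080 / 61856353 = 29.94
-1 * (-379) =379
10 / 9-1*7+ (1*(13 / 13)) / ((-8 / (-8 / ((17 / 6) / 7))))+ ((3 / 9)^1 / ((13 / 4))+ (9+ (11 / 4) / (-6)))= 83155 / 15912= 5.23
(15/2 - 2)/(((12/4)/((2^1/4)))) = 11/12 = 0.92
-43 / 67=-0.64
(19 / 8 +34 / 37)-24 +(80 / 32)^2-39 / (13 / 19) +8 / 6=-62269 / 888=-70.12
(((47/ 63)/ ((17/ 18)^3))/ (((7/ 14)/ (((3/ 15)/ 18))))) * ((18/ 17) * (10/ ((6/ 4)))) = 81216/ 584647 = 0.14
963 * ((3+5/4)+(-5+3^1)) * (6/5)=26001/10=2600.10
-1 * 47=-47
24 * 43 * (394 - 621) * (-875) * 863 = 176898603000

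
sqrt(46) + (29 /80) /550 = 29 /44000 + sqrt(46) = 6.78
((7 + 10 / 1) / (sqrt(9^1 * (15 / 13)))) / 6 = 17 * sqrt(195) / 270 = 0.88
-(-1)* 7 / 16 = 7 / 16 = 0.44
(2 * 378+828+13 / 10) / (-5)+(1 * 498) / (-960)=-254063 / 800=-317.58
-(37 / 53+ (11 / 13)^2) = -12666 / 8957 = -1.41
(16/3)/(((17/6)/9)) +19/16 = 4931/272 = 18.13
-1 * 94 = -94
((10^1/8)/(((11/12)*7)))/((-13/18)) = -270/1001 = -0.27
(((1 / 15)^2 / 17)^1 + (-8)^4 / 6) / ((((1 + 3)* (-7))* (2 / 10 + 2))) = -2611201 / 235620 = -11.08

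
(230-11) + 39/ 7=1572/ 7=224.57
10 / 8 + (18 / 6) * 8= 101 / 4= 25.25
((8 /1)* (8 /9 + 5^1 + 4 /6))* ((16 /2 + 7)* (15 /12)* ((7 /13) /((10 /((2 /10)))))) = 413 /39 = 10.59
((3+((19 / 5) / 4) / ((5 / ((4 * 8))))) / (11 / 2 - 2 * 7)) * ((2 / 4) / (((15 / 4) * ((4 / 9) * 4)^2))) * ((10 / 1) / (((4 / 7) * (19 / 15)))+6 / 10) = -16787331 / 25840000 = -0.65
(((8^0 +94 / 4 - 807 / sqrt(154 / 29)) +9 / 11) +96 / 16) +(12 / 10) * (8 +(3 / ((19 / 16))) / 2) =88687 / 2090 - 807 * sqrt(4466) / 154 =-307.76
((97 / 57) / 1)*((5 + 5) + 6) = 1552 / 57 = 27.23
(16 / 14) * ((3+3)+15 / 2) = 108 / 7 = 15.43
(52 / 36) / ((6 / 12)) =26 / 9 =2.89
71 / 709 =0.10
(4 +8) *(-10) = -120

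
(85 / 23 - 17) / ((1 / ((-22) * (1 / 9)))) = 748 / 23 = 32.52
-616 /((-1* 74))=8.32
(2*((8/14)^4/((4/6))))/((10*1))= 384/12005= 0.03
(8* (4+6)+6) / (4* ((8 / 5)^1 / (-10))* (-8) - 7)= -45.74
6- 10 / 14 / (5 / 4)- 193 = -1313 / 7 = -187.57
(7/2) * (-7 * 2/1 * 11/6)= -539/6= -89.83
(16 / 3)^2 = 256 / 9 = 28.44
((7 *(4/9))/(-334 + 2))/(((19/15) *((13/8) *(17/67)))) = -18760/1045551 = -0.02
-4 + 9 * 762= 6854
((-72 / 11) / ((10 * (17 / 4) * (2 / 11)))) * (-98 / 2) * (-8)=-332.05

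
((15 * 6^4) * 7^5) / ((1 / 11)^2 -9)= -2470881105 / 68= -36336486.84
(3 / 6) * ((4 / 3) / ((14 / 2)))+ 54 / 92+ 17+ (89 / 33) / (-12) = 1113017 / 63756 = 17.46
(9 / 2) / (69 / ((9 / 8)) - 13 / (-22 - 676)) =9423 / 128471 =0.07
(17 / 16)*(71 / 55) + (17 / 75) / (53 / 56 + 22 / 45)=1.53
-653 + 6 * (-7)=-695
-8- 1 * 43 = -51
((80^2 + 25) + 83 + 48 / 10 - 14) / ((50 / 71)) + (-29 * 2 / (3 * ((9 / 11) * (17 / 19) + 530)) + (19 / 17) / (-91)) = 9228.25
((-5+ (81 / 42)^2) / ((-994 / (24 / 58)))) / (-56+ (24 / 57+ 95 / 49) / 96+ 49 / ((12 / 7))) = -228912 / 11761944845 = -0.00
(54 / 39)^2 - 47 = -7619 / 169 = -45.08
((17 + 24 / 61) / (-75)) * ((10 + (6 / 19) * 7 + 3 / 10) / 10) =-0.29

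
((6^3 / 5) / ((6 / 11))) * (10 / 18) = 44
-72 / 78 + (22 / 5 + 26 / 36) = 4.20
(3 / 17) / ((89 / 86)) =258 / 1513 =0.17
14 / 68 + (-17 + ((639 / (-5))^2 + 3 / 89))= 16316.08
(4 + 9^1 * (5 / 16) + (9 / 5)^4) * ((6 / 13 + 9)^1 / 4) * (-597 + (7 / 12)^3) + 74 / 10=-7316873442493 / 299520000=-24428.66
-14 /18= -7 /9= -0.78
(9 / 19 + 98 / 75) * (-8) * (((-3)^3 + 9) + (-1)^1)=20296 / 75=270.61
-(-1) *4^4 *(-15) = -3840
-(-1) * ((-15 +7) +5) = -3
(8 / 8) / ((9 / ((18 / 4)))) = 1 / 2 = 0.50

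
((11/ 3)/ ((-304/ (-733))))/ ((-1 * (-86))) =8063/ 78432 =0.10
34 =34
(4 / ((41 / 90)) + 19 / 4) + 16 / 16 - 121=-17461 / 164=-106.47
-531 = -531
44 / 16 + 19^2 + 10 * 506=21695 / 4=5423.75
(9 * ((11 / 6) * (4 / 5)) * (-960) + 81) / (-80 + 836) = -1399 / 84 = -16.65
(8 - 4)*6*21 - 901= -397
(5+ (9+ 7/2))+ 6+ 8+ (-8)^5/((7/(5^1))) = -327239/14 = -23374.21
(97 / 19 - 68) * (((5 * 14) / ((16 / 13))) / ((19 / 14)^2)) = -26642525 / 13718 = -1942.16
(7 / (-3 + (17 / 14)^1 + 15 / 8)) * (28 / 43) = 10976 / 215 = 51.05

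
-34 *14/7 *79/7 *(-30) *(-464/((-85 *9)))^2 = 136067072/16065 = 8469.78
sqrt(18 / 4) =3 * sqrt(2) / 2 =2.12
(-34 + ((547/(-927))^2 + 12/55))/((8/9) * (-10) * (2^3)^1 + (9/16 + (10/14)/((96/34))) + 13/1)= 88489900072/151646266035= 0.58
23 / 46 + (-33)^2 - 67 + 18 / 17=34801 / 34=1023.56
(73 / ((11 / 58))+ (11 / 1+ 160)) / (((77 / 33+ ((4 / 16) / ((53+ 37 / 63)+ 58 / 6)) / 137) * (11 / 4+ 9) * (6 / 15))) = 400614441000 / 7903197533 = 50.69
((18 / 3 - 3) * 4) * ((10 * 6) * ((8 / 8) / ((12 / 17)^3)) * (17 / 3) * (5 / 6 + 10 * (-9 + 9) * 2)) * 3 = 2088025 / 72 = 29000.35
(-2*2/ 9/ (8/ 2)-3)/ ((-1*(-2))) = -14/ 9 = -1.56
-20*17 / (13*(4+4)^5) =-85 / 106496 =-0.00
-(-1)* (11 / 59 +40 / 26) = 1323 / 767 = 1.72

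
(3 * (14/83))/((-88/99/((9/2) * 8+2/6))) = -6867/332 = -20.68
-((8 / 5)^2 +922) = -23114 / 25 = -924.56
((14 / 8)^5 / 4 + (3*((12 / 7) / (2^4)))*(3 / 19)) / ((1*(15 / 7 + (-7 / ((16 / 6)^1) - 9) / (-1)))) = 2262979 / 7500288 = 0.30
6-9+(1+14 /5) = 4 /5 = 0.80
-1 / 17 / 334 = -1 / 5678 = -0.00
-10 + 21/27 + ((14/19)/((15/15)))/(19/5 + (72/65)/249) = -6337631/701955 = -9.03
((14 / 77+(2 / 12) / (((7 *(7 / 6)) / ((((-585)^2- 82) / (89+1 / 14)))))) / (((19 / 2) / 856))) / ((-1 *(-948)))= 1076363504 / 144124519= 7.47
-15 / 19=-0.79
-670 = -670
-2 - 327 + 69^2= 4432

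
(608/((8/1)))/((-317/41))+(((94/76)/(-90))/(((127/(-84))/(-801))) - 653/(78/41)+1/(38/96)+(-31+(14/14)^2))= -115696457023/298319190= -387.83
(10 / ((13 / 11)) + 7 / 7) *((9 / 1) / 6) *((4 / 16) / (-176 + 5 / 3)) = -1107 / 54392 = -0.02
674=674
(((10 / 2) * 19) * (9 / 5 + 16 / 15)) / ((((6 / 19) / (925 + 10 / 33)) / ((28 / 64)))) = 349112.34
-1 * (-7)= 7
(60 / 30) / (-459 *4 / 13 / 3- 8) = -13 / 358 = -0.04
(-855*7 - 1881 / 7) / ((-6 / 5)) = 36480 / 7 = 5211.43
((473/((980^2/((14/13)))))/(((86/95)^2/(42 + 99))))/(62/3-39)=-152703/30677920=-0.00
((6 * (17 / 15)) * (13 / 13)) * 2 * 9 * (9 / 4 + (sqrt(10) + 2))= 612 * sqrt(10) / 5 + 2601 / 5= 907.26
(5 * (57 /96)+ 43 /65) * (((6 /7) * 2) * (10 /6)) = 7551 /728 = 10.37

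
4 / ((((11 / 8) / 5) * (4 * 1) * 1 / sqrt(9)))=120 / 11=10.91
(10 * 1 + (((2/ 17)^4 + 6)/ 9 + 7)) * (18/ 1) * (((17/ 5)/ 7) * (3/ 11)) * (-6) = -95614956/ 378301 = -252.75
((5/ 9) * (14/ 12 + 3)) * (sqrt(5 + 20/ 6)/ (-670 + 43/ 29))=-18125 * sqrt(3)/ 3140694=-0.01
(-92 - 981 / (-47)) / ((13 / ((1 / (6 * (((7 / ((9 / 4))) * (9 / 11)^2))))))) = -0.44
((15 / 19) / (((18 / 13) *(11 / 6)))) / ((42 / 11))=65 / 798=0.08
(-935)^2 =874225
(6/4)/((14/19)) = 57/28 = 2.04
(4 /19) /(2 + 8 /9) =18 /247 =0.07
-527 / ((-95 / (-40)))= -4216 / 19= -221.89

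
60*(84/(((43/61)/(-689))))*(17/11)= -3601044720/473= -7613202.37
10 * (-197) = -1970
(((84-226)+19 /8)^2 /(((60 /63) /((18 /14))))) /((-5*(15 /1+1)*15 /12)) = -33687603 /128000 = -263.18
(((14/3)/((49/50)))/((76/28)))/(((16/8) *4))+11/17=1679/1938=0.87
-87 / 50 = -1.74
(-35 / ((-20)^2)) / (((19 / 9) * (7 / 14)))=-63 / 760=-0.08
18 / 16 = 9 / 8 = 1.12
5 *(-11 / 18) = -55 / 18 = -3.06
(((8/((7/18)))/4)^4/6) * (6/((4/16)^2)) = 26873856/2401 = 11192.78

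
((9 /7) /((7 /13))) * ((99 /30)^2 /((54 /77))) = 51909 /1400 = 37.08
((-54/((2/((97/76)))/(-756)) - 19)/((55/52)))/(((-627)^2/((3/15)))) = 5144152/410819805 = 0.01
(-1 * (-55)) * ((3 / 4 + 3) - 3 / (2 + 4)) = 715 / 4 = 178.75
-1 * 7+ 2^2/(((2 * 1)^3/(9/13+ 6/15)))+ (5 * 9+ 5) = 5661/130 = 43.55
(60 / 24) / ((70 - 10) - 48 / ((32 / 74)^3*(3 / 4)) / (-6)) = 960 / 73693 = 0.01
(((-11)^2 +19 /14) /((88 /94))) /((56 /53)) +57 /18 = 126.86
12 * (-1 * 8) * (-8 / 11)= 768 / 11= 69.82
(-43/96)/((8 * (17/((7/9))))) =-301/117504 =-0.00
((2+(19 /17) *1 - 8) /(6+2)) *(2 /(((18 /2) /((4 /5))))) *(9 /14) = -83 /1190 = -0.07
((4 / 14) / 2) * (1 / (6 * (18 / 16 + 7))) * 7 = 4 / 195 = 0.02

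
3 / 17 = 0.18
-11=-11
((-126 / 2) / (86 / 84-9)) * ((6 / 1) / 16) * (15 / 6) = 3969 / 536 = 7.40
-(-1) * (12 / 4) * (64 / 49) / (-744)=-8 / 1519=-0.01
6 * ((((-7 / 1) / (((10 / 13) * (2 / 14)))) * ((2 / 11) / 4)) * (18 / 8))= -17199 / 440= -39.09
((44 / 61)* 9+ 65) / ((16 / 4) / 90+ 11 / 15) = 5607 / 61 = 91.92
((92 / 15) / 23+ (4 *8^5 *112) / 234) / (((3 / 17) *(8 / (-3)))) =-155976343 / 1170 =-133313.11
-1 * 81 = -81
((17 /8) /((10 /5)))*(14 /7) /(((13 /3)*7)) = 51 /728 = 0.07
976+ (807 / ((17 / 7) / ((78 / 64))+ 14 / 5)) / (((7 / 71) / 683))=7637485937 / 6542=1167454.29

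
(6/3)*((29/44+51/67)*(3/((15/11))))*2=4187/335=12.50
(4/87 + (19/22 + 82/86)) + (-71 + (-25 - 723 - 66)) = -72683933/82302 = -883.14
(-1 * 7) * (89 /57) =-623 /57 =-10.93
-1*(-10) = 10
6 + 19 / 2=31 / 2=15.50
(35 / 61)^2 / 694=1225 / 2582374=0.00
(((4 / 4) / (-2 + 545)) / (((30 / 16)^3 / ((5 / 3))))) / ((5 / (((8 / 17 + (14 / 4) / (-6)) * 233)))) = -685952 / 280391625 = -0.00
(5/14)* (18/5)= 9/7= 1.29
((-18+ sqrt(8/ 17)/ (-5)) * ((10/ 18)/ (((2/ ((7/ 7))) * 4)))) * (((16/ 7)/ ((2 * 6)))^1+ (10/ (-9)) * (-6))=-60/ 7-4 * sqrt(34)/ 357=-8.64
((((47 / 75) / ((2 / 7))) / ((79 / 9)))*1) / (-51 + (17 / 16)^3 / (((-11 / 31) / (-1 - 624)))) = 3176448 / 26208678575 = 0.00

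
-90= -90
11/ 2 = 5.50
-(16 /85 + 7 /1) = -611 /85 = -7.19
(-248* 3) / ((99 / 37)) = -9176 / 33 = -278.06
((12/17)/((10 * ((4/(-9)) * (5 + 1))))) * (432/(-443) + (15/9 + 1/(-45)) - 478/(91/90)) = 428194789/34266050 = 12.50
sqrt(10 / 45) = sqrt(2) / 3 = 0.47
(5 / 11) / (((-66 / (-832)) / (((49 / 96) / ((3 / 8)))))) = 25480 / 3267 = 7.80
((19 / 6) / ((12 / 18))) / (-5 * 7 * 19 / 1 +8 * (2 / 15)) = -285 / 39836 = -0.01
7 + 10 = 17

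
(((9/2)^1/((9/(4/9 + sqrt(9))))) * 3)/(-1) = -31/6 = -5.17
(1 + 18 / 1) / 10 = 19 / 10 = 1.90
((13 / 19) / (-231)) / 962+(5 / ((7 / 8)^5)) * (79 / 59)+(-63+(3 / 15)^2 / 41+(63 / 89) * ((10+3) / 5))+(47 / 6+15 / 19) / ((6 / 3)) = -367623554345780693 / 8394316502256300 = -43.79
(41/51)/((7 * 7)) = 41/2499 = 0.02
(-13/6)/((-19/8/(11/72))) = 143/1026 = 0.14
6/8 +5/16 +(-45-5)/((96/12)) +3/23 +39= 12491/368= 33.94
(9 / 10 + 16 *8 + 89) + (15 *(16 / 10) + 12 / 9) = 7297 / 30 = 243.23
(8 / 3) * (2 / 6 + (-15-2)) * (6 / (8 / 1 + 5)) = -800 / 39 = -20.51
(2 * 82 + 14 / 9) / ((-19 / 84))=-41720 / 57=-731.93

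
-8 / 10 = -4 / 5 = -0.80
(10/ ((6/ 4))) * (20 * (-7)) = -2800/ 3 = -933.33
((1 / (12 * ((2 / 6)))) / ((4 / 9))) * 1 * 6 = 27 / 8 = 3.38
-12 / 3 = -4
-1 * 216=-216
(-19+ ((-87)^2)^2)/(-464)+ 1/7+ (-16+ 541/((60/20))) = -600740963/4872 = -123304.80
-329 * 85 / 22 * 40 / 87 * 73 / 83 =-40828900 / 79431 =-514.02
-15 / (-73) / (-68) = -15 / 4964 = -0.00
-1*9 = -9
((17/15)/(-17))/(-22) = 1/330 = 0.00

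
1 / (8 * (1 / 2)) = 0.25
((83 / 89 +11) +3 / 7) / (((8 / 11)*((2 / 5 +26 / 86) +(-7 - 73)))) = -6070955 / 28324072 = -0.21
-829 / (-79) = 829 / 79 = 10.49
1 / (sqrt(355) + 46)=46 / 1761 - sqrt(355) / 1761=0.02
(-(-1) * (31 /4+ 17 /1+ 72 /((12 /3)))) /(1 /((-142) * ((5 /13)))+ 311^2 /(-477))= -28956285 /137356222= -0.21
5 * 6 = 30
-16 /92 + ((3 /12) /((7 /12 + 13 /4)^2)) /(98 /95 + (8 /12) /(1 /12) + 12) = -20329 /117438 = -0.17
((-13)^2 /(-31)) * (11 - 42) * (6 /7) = 1014 /7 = 144.86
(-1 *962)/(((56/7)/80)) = -9620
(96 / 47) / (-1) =-96 / 47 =-2.04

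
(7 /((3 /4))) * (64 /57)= 1792 /171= 10.48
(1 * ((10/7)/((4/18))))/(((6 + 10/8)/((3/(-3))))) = -180/203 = -0.89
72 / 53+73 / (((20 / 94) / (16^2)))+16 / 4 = 23277324 / 265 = 87838.96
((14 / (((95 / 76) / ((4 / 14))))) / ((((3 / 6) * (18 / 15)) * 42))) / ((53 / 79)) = 632 / 3339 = 0.19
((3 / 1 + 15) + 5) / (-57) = -23 / 57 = -0.40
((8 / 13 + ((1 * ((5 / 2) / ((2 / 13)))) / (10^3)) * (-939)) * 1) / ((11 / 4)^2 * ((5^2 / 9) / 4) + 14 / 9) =-913746 / 424775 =-2.15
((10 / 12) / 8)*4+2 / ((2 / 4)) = 53 / 12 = 4.42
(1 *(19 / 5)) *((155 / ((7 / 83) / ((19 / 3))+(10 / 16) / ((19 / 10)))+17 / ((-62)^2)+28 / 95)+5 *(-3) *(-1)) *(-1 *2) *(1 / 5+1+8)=-8489606170779 / 259349875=-32734.18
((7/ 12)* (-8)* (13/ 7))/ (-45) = 26/ 135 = 0.19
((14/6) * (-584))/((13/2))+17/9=-24307/117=-207.75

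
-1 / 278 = -0.00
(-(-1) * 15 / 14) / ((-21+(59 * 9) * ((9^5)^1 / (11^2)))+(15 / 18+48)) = 5445 / 1317052247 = 0.00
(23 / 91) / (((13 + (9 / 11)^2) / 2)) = 0.04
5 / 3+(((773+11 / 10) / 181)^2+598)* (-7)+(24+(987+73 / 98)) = -1589537245399 / 481586700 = -3300.63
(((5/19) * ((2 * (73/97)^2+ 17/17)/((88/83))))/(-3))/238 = -2775935/3744179824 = -0.00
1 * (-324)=-324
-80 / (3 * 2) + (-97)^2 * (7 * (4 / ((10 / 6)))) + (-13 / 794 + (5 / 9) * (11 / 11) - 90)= 5644211141 / 35730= 157968.41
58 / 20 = 29 / 10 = 2.90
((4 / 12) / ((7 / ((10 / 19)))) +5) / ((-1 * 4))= -1.26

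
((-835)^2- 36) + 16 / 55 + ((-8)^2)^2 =38570691 / 55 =701285.29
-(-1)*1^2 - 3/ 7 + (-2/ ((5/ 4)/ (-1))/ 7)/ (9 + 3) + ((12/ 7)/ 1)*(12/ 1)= 2222/ 105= 21.16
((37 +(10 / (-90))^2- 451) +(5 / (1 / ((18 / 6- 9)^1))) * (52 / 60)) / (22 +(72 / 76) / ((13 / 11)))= -8802833 / 456192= -19.30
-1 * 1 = -1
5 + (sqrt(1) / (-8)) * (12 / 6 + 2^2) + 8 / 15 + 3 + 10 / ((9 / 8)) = 3001 / 180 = 16.67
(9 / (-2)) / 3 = -3 / 2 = -1.50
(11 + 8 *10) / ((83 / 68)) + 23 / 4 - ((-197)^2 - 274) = -12766959 / 332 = -38454.70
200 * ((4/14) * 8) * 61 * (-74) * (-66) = 953356800/7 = 136193828.57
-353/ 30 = -11.77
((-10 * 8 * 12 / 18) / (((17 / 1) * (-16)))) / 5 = 2 / 51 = 0.04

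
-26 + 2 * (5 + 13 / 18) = -131 / 9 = -14.56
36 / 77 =0.47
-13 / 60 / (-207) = 0.00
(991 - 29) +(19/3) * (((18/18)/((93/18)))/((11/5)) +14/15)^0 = 2905/3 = 968.33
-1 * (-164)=164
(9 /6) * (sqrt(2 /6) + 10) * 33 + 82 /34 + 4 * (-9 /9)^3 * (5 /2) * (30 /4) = 33 * sqrt(3) /2 + 7181 /17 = 450.99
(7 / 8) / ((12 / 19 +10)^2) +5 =1634687 / 326432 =5.01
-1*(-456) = 456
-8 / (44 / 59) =-118 / 11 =-10.73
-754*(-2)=1508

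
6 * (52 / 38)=156 / 19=8.21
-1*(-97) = 97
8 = 8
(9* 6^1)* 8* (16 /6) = 1152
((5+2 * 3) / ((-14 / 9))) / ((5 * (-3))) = 33 / 70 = 0.47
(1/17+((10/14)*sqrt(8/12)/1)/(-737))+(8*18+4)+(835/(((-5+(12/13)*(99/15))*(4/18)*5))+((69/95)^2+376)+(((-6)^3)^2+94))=1044929539879/21786350 - 5*sqrt(6)/15477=47962.58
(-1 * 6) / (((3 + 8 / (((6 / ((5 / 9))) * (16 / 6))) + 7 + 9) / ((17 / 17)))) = -108 / 347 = -0.31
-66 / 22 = -3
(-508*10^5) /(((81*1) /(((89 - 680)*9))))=10007600000 /3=3335866666.67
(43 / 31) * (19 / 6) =817 / 186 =4.39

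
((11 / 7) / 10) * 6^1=33 / 35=0.94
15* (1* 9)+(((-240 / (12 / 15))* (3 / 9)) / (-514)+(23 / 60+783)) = 918.58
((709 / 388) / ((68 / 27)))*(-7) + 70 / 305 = -7804685 / 1609424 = -4.85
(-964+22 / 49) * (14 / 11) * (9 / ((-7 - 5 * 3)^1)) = 424926 / 847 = 501.68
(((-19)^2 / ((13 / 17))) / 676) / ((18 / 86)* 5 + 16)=263891 / 6441604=0.04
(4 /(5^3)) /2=0.02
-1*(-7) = 7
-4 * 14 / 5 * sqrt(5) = -56 * sqrt(5) / 5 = -25.04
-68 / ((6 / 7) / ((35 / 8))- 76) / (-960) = -833 / 891456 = -0.00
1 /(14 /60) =30 /7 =4.29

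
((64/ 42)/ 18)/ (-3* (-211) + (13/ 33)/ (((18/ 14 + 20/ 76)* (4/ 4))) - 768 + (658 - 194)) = 36256/ 141011073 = 0.00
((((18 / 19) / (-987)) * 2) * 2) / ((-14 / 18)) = 216 / 43757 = 0.00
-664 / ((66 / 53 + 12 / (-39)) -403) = 1.65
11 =11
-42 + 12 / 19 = -786 / 19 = -41.37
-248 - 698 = -946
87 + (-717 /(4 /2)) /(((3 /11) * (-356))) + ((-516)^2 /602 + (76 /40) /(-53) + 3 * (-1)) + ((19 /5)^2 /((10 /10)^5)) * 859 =12933.90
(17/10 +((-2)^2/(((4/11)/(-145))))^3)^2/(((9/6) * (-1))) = -548836352339125601763/50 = -10976727046782512035.26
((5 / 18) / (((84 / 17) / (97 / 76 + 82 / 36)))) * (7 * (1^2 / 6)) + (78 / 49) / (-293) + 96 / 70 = 101758180387 / 63634818240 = 1.60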